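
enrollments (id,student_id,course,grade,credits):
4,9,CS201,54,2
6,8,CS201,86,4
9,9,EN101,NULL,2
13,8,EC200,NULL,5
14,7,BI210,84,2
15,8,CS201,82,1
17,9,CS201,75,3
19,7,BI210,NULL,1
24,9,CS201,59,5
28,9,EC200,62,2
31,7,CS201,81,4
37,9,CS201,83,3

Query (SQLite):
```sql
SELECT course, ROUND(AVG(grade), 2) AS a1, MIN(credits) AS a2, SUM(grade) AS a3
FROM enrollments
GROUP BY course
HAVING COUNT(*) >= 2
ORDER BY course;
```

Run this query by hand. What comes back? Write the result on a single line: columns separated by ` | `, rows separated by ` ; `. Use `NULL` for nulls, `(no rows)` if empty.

Group enrollments by course.
Per group compute: ROUND(AVG(grade), 2), MIN(credits), SUM(grade).
HAVING: drop groups with fewer than 2 rows.
  BI210: ids {14, 19} → ROUND(AVG(grade), 2)=84, MIN(credits)=1, SUM(grade)=84
  CS201: ids {4, 6, 15, 17, 24, 31, 37} → ROUND(AVG(grade), 2)=74.29, MIN(credits)=1, SUM(grade)=520
  EC200: ids {13, 28} → ROUND(AVG(grade), 2)=62, MIN(credits)=2, SUM(grade)=62
  EN101: ids {9} → ROUND(AVG(grade), 2)=NULL, MIN(credits)=2, SUM(grade)=NULL

BI210 | 84 | 1 | 84 ; CS201 | 74.29 | 1 | 520 ; EC200 | 62 | 2 | 62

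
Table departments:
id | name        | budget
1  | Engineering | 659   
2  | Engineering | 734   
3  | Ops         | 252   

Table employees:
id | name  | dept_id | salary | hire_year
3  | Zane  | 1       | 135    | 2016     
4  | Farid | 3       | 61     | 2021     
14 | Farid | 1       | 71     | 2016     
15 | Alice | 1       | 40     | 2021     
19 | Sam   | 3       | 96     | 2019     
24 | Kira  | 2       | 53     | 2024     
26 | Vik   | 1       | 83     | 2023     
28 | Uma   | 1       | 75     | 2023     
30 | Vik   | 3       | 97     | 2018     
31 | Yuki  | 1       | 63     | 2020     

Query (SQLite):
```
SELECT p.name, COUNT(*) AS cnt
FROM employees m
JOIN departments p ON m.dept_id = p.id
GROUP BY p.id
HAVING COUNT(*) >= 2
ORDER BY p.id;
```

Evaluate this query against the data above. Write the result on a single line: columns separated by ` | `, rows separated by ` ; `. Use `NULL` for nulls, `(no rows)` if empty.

Join each employees row to its departments via dept_id.
Group joined rows by departments.id; compute COUNT(*) per group.
HAVING: keep groups with count ≥ 2.
  1: ids {3, 14, 15, 26, 28, 31} → COUNT(*)=6
  2: ids {24} → COUNT(*)=1
  3: ids {4, 19, 30} → COUNT(*)=3

Engineering | 6 ; Ops | 3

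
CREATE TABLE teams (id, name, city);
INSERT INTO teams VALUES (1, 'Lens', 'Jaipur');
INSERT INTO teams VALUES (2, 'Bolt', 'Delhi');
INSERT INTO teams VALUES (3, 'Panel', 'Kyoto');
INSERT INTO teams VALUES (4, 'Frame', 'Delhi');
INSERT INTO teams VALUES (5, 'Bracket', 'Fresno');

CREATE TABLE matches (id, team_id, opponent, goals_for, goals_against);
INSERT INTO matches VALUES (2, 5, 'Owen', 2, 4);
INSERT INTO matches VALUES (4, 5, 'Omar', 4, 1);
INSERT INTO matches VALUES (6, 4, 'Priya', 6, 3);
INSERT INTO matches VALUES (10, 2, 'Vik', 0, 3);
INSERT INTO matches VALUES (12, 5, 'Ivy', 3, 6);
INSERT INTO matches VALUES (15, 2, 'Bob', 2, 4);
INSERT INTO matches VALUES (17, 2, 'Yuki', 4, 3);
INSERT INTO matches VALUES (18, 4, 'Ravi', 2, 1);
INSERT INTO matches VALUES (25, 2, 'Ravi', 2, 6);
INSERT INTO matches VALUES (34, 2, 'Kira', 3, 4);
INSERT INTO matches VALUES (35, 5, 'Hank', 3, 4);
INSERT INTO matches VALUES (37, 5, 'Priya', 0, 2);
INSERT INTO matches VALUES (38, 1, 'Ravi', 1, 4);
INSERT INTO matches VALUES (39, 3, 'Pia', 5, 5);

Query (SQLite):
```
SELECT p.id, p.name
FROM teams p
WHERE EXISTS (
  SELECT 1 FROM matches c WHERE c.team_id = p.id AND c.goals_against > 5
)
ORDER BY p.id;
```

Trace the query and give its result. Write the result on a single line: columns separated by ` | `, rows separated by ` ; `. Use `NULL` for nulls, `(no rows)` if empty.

2 | Bolt ; 5 | Bracket

For each teams row, check whether any matches with matching team_id has goals_against > 5.
Keep rows where that is true.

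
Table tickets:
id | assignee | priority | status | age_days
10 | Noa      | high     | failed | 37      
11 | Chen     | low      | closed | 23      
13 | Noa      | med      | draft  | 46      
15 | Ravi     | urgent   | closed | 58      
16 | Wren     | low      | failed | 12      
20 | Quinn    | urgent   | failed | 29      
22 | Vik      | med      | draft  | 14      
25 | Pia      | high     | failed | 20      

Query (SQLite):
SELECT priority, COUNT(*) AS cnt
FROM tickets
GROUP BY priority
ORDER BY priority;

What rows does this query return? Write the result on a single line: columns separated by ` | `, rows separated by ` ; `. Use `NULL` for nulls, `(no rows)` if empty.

Partition tickets by priority; compute COUNT(*) within each group.
  high: ids {10, 25} → COUNT(*)=2
  low: ids {11, 16} → COUNT(*)=2
  med: ids {13, 22} → COUNT(*)=2
  urgent: ids {15, 20} → COUNT(*)=2

high | 2 ; low | 2 ; med | 2 ; urgent | 2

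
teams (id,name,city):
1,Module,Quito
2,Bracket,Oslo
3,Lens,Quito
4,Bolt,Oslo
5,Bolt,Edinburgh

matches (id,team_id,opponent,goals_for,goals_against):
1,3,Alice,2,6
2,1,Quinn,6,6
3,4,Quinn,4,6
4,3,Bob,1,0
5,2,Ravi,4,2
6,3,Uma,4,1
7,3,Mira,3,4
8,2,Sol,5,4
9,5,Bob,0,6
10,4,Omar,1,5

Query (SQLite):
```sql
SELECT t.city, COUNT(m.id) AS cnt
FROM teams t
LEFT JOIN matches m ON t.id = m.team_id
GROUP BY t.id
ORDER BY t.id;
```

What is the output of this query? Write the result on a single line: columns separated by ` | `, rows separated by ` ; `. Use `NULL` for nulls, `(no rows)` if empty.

LEFT JOIN keeps every teams row; unmatched ones get NULL for matches columns.
Group by teams.id and compute COUNT(m.id). COUNT(col) of an all-NULL group is 0.
  1: ids {2} → COUNT(m.id)=1
  2: ids {5, 8} → COUNT(m.id)=2
  3: ids {1, 4, 6, 7} → COUNT(m.id)=4
  4: ids {3, 10} → COUNT(m.id)=2
  5: ids {9} → COUNT(m.id)=1

Quito | 1 ; Oslo | 2 ; Quito | 4 ; Oslo | 2 ; Edinburgh | 1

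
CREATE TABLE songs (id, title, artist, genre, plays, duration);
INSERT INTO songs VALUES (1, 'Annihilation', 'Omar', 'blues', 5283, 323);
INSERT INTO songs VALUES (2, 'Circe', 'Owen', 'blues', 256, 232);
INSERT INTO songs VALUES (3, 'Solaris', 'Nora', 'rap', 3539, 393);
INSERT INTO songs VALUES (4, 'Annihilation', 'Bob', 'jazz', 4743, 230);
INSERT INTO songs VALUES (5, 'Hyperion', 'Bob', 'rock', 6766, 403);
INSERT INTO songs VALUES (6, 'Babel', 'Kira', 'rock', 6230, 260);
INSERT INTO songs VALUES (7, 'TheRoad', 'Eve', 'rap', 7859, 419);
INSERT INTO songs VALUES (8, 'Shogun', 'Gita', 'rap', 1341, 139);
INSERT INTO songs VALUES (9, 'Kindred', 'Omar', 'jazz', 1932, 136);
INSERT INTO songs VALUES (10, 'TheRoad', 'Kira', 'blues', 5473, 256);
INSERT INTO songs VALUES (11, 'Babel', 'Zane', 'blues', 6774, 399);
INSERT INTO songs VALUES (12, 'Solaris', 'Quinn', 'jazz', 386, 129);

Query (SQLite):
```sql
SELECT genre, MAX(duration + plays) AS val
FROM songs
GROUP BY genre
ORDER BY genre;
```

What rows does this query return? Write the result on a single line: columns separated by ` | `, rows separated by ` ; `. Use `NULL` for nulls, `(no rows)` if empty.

blues | 7173 ; jazz | 4973 ; rap | 8278 ; rock | 7169

For each row compute duration + plays.
Group by genre; take MAX of the expression per group.
  blues: ids {1, 2, 10, 11} → MAX(duration + plays)=7173
  jazz: ids {4, 9, 12} → MAX(duration + plays)=4973
  rap: ids {3, 7, 8} → MAX(duration + plays)=8278
  rock: ids {5, 6} → MAX(duration + plays)=7169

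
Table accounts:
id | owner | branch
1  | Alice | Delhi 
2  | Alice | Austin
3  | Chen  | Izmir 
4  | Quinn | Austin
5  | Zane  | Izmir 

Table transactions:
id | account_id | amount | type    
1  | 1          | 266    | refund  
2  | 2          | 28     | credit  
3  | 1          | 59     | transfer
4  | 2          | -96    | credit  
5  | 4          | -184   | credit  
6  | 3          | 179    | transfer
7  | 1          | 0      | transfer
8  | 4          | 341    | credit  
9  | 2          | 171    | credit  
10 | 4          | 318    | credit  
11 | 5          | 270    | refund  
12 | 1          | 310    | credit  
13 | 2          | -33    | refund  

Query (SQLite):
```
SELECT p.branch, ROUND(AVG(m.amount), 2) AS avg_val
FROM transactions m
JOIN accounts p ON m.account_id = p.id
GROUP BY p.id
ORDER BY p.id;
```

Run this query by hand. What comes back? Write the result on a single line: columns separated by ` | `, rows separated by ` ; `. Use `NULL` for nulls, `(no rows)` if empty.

Delhi | 158.75 ; Austin | 17.5 ; Izmir | 179 ; Austin | 158.33 ; Izmir | 270

Join each transactions row to its accounts via account_id.
Group joined rows by accounts.id; compute ROUND(AVG(m.amount), 2) per group.
  1: ids {1, 3, 7, 12} → ROUND(AVG(m.amount), 2)=158.75
  2: ids {2, 4, 9, 13} → ROUND(AVG(m.amount), 2)=17.5
  3: ids {6} → ROUND(AVG(m.amount), 2)=179
  4: ids {5, 8, 10} → ROUND(AVG(m.amount), 2)=158.33
  5: ids {11} → ROUND(AVG(m.amount), 2)=270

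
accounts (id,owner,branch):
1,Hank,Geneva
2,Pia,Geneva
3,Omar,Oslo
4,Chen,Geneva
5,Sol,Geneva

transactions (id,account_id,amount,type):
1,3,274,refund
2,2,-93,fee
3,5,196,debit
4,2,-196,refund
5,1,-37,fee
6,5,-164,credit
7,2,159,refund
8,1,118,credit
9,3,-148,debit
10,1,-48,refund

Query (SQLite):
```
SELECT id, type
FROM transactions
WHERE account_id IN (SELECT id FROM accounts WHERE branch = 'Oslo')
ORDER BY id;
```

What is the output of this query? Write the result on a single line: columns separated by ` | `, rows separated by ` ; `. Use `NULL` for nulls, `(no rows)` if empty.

Inner query: accounts.id where branch = 'Oslo'.
Outer: keep transactions rows whose account_id is in that set.
Inner query → {3}

1 | refund ; 9 | debit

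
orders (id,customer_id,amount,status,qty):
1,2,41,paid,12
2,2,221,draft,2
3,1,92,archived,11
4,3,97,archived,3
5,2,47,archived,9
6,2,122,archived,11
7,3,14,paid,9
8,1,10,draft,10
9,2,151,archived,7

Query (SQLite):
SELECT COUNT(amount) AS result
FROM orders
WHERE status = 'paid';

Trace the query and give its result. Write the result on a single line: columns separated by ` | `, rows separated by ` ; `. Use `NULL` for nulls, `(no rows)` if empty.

Rows where status='paid' → amount values: [41, 14].
COUNT(amount) counts non-NULL values → 2.

2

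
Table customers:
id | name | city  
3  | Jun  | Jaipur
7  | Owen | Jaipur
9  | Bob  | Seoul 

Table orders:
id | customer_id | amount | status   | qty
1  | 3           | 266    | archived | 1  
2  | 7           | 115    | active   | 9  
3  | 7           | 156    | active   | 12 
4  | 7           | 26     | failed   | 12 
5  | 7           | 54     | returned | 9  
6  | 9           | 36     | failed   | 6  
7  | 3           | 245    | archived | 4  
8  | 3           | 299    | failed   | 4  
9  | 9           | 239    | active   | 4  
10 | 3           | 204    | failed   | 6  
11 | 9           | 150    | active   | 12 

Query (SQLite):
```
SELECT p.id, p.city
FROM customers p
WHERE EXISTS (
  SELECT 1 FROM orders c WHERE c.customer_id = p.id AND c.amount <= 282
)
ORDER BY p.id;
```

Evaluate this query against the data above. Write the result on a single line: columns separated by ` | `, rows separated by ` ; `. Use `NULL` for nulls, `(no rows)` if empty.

For each customers row, check whether any orders with matching customer_id has amount <= 282.
Keep rows where that is true.

3 | Jaipur ; 7 | Jaipur ; 9 | Seoul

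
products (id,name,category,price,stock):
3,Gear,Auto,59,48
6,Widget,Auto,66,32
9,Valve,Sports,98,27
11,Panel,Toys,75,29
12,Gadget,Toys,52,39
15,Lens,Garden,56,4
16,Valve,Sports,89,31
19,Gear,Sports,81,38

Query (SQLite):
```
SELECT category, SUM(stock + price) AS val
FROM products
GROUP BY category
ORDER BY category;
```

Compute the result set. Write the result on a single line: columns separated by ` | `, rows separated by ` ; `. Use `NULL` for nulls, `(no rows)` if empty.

Auto | 205 ; Garden | 60 ; Sports | 364 ; Toys | 195

For each row compute stock + price.
Group by category; take SUM of the expression per group.
  Auto: ids {3, 6} → SUM(stock + price)=205
  Garden: ids {15} → SUM(stock + price)=60
  Sports: ids {9, 16, 19} → SUM(stock + price)=364
  Toys: ids {11, 12} → SUM(stock + price)=195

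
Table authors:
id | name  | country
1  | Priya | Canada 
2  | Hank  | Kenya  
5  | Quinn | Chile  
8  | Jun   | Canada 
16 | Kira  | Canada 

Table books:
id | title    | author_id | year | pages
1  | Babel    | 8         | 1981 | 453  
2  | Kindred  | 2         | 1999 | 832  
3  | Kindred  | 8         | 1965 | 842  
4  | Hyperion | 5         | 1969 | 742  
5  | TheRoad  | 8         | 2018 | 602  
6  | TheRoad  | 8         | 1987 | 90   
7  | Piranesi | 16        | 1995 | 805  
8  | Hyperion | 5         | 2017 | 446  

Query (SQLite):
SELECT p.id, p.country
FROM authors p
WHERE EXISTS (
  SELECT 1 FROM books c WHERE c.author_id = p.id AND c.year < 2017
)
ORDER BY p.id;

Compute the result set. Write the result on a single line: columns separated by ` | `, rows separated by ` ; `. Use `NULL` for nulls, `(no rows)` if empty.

2 | Kenya ; 5 | Chile ; 8 | Canada ; 16 | Canada

For each authors row, check whether any books with matching author_id has year < 2017.
Keep rows where that is true.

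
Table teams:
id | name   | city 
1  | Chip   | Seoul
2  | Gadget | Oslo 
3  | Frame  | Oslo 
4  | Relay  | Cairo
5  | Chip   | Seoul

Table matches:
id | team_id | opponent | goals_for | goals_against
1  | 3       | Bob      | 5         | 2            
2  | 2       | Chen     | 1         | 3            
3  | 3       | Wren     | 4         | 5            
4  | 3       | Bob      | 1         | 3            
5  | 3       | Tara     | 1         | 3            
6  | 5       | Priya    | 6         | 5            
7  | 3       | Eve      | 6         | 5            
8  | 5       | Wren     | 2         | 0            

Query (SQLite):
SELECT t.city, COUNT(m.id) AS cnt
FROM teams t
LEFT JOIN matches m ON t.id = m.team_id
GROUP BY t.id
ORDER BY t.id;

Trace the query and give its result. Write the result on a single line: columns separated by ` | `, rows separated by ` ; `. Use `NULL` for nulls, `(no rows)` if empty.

Seoul | 0 ; Oslo | 1 ; Oslo | 5 ; Cairo | 0 ; Seoul | 2

LEFT JOIN keeps every teams row; unmatched ones get NULL for matches columns.
Group by teams.id and compute COUNT(m.id). COUNT(col) of an all-NULL group is 0.
  1: ids {—} → COUNT(m.id)=0
  2: ids {2} → COUNT(m.id)=1
  3: ids {1, 3, 4, 5, 7} → COUNT(m.id)=5
  4: ids {—} → COUNT(m.id)=0
  5: ids {6, 8} → COUNT(m.id)=2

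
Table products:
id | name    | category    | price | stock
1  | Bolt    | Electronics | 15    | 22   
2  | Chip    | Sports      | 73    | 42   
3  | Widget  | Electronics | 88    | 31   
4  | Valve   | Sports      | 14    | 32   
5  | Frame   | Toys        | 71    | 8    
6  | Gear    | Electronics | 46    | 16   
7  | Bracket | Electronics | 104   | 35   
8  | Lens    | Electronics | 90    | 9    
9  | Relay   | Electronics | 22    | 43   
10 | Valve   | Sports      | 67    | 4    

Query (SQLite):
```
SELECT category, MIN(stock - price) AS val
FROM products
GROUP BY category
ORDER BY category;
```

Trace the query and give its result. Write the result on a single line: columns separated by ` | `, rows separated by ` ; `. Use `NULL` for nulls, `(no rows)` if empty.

Electronics | -81 ; Sports | -63 ; Toys | -63

For each row compute stock - price.
Group by category; take MIN of the expression per group.
  Electronics: ids {1, 3, 6, 7, 8, 9} → MIN(stock - price)=-81
  Sports: ids {2, 4, 10} → MIN(stock - price)=-63
  Toys: ids {5} → MIN(stock - price)=-63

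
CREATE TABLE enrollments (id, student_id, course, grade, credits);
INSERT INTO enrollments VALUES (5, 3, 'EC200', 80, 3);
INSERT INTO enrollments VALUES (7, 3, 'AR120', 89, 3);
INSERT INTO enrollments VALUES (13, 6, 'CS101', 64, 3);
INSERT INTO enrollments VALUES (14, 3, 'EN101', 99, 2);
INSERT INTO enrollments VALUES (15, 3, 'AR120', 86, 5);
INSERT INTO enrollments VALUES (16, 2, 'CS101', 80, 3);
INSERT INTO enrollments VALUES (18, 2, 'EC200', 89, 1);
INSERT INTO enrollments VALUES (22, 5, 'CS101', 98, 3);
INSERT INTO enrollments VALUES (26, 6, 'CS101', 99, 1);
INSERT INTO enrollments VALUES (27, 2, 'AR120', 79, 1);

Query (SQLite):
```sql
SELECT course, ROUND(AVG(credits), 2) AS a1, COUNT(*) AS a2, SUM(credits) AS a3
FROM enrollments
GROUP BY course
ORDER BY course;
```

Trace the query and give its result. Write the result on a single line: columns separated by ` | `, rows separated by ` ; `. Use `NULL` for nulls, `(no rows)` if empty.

Group enrollments by course.
Per group compute: ROUND(AVG(credits), 2), COUNT(*), SUM(credits).
  AR120: ids {7, 15, 27} → ROUND(AVG(credits), 2)=3, COUNT(*)=3, SUM(credits)=9
  CS101: ids {13, 16, 22, 26} → ROUND(AVG(credits), 2)=2.5, COUNT(*)=4, SUM(credits)=10
  EC200: ids {5, 18} → ROUND(AVG(credits), 2)=2, COUNT(*)=2, SUM(credits)=4
  EN101: ids {14} → ROUND(AVG(credits), 2)=2, COUNT(*)=1, SUM(credits)=2

AR120 | 3 | 3 | 9 ; CS101 | 2.5 | 4 | 10 ; EC200 | 2 | 2 | 4 ; EN101 | 2 | 1 | 2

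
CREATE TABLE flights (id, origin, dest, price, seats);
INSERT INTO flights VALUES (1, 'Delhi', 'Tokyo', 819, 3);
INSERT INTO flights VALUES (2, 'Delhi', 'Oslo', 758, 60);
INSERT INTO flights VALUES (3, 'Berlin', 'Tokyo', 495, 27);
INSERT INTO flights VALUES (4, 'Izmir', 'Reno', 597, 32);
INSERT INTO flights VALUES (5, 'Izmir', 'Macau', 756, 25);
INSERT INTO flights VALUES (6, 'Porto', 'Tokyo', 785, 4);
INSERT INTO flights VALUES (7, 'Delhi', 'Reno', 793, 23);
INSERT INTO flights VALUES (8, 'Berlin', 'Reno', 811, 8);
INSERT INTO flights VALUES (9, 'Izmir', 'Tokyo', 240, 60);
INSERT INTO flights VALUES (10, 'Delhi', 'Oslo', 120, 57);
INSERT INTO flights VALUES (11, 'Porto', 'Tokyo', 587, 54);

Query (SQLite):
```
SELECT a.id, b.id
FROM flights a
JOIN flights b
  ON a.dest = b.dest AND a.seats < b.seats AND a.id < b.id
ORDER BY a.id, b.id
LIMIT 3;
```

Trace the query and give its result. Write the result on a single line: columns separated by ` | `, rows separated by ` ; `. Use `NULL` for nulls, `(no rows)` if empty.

Pairs (a,b) with same dest, a.seats < b.seats, a.id < b.id.
dest groups: Macau:{5} Oslo:{2,10} Reno:{4,7,8} Tokyo:{1,3,6,9,11}
Ordered by (a.id, b.id); first 3.

1 | 3 ; 1 | 6 ; 1 | 9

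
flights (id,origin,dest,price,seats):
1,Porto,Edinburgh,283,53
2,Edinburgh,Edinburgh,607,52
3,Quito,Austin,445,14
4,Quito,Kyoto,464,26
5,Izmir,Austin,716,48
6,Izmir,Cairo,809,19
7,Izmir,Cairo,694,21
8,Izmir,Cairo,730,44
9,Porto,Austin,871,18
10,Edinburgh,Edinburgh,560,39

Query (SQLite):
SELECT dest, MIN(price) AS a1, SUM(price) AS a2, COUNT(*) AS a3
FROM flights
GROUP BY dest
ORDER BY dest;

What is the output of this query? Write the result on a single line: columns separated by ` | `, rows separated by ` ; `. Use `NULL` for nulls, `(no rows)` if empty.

Group flights by dest.
Per group compute: MIN(price), SUM(price), COUNT(*).
  Austin: ids {3, 5, 9} → MIN(price)=445, SUM(price)=2032, COUNT(*)=3
  Cairo: ids {6, 7, 8} → MIN(price)=694, SUM(price)=2233, COUNT(*)=3
  Edinburgh: ids {1, 2, 10} → MIN(price)=283, SUM(price)=1450, COUNT(*)=3
  Kyoto: ids {4} → MIN(price)=464, SUM(price)=464, COUNT(*)=1

Austin | 445 | 2032 | 3 ; Cairo | 694 | 2233 | 3 ; Edinburgh | 283 | 1450 | 3 ; Kyoto | 464 | 464 | 1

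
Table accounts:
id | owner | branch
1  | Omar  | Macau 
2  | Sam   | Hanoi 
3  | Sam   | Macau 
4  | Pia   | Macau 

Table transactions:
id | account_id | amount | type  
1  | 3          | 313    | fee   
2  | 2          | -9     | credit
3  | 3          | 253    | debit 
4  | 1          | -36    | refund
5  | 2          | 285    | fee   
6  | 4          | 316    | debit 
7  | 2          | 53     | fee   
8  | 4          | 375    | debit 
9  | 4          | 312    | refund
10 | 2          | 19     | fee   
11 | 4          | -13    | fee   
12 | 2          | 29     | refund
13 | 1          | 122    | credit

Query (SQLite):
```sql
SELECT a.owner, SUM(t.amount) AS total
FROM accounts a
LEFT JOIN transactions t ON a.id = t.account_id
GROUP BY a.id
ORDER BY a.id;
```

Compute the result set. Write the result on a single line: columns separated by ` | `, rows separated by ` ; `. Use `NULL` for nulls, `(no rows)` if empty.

LEFT JOIN keeps every accounts row; unmatched ones get NULL for transactions columns.
Group by accounts.id and compute SUM(t.amount). SUM over an all-NULL group is NULL.
  1: ids {4, 13} → SUM(t.amount)=86
  2: ids {2, 5, 7, 10, 12} → SUM(t.amount)=377
  3: ids {1, 3} → SUM(t.amount)=566
  4: ids {6, 8, 9, 11} → SUM(t.amount)=990

Omar | 86 ; Sam | 377 ; Sam | 566 ; Pia | 990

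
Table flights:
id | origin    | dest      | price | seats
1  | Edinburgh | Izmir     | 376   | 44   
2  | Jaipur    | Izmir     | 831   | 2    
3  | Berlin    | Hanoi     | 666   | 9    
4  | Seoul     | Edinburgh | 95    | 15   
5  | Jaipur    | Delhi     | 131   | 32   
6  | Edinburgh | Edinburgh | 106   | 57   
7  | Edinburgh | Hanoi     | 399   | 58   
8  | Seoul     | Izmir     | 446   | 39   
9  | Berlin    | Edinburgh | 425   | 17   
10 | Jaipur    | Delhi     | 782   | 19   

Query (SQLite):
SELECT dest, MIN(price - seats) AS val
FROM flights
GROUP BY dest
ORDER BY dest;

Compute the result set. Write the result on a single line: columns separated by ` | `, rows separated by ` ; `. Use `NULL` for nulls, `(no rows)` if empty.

Delhi | 99 ; Edinburgh | 49 ; Hanoi | 341 ; Izmir | 332

For each row compute price - seats.
Group by dest; take MIN of the expression per group.
  Delhi: ids {5, 10} → MIN(price - seats)=99
  Edinburgh: ids {4, 6, 9} → MIN(price - seats)=49
  Hanoi: ids {3, 7} → MIN(price - seats)=341
  Izmir: ids {1, 2, 8} → MIN(price - seats)=332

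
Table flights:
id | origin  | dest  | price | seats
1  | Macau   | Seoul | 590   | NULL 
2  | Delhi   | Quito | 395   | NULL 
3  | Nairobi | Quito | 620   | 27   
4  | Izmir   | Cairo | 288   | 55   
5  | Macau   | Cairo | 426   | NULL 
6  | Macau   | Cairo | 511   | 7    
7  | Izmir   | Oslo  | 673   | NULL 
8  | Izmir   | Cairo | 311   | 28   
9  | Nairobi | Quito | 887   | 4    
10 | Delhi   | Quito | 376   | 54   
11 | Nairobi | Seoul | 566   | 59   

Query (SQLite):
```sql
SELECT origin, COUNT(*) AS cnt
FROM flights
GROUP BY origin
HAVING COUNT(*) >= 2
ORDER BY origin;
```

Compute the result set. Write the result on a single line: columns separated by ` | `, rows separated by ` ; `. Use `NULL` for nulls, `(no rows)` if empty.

Partition flights by origin; compute COUNT(*) within each group.
HAVING: keep groups with count ≥ 2.
  Delhi: ids {2, 10} → COUNT(*)=2
  Izmir: ids {4, 7, 8} → COUNT(*)=3
  Macau: ids {1, 5, 6} → COUNT(*)=3
  Nairobi: ids {3, 9, 11} → COUNT(*)=3

Delhi | 2 ; Izmir | 3 ; Macau | 3 ; Nairobi | 3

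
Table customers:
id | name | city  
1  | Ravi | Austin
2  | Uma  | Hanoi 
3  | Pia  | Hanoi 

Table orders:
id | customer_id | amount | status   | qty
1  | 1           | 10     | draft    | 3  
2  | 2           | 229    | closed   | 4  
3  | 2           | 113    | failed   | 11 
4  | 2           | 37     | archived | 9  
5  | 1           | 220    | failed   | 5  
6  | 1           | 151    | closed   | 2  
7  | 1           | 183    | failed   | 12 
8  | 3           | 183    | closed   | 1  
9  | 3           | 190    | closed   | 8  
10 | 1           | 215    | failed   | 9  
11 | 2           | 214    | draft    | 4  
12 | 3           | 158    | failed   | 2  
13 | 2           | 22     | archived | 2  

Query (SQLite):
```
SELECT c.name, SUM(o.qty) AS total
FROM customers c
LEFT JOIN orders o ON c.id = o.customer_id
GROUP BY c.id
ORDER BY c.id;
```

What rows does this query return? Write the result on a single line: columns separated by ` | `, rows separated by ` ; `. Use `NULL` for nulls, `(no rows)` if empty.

LEFT JOIN keeps every customers row; unmatched ones get NULL for orders columns.
Group by customers.id and compute SUM(o.qty). SUM over an all-NULL group is NULL.
  1: ids {1, 5, 6, 7, 10} → SUM(o.qty)=31
  2: ids {2, 3, 4, 11, 13} → SUM(o.qty)=30
  3: ids {8, 9, 12} → SUM(o.qty)=11

Ravi | 31 ; Uma | 30 ; Pia | 11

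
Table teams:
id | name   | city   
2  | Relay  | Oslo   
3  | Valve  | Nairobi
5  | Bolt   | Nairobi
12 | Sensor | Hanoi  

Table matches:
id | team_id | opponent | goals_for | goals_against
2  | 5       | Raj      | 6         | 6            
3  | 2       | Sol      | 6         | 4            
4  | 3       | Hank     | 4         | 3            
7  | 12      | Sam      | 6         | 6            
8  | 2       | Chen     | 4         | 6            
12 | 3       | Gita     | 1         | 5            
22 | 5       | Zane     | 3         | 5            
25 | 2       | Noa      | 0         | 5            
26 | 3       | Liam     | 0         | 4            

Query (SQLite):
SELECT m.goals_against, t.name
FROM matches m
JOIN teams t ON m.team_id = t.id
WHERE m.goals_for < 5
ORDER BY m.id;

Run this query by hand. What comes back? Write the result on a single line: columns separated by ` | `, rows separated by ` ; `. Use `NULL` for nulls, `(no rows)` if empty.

3 | Valve ; 6 | Relay ; 5 | Valve ; 5 | Bolt ; 5 | Relay ; 4 | Valve

Each matches row matches the teams row where team_id = teams.id.
Then keep rows with m.goals_for < 5.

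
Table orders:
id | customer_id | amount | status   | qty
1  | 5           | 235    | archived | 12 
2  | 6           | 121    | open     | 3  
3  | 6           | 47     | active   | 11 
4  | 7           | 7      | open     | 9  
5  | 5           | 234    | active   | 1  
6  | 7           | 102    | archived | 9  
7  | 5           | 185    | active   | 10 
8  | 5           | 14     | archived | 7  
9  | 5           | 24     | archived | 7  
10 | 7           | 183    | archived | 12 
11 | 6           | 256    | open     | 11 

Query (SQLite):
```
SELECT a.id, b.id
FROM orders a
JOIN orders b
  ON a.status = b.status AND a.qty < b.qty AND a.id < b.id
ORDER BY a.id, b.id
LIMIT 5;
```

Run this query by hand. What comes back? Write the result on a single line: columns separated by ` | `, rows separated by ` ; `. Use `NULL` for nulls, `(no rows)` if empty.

Pairs (a,b) with same status, a.qty < b.qty, a.id < b.id.
status groups: active:{3,5,7} archived:{1,6,8,9,10} open:{2,4,11}
Ordered by (a.id, b.id); first 5.

2 | 4 ; 2 | 11 ; 4 | 11 ; 5 | 7 ; 6 | 10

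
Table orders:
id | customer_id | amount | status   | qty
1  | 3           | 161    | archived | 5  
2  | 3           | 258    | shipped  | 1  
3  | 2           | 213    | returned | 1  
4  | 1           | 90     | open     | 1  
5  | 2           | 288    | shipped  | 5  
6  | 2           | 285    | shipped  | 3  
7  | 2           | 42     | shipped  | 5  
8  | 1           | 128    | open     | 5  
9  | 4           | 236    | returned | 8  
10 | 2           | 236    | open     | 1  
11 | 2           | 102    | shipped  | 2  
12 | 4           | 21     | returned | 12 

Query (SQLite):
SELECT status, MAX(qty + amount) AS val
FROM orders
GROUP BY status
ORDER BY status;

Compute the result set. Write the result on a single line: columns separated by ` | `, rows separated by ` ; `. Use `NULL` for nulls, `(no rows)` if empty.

For each row compute qty + amount.
Group by status; take MAX of the expression per group.
  archived: ids {1} → MAX(qty + amount)=166
  open: ids {4, 8, 10} → MAX(qty + amount)=237
  returned: ids {3, 9, 12} → MAX(qty + amount)=244
  shipped: ids {2, 5, 6, 7, 11} → MAX(qty + amount)=293

archived | 166 ; open | 237 ; returned | 244 ; shipped | 293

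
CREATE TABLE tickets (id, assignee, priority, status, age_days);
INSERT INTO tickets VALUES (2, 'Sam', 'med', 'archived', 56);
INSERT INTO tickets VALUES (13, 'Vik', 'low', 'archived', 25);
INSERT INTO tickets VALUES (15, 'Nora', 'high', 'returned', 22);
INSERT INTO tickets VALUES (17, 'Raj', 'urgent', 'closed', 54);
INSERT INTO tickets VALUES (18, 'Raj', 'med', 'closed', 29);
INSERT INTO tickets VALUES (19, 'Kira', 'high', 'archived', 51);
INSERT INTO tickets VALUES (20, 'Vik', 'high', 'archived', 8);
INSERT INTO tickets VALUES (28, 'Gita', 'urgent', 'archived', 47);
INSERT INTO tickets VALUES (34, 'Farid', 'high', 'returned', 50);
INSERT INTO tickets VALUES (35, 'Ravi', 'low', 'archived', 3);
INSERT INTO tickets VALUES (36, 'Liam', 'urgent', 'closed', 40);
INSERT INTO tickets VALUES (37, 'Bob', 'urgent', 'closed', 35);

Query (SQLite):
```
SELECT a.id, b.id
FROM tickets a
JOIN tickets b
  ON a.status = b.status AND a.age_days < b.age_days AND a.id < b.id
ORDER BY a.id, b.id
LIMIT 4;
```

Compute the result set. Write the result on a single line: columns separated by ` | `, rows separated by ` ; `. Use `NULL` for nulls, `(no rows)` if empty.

Pairs (a,b) with same status, a.age_days < b.age_days, a.id < b.id.
status groups: archived:{2,13,19,20,28,35} closed:{17,18,36,37} returned:{15,34}
Ordered by (a.id, b.id); first 4.

13 | 19 ; 13 | 28 ; 15 | 34 ; 18 | 36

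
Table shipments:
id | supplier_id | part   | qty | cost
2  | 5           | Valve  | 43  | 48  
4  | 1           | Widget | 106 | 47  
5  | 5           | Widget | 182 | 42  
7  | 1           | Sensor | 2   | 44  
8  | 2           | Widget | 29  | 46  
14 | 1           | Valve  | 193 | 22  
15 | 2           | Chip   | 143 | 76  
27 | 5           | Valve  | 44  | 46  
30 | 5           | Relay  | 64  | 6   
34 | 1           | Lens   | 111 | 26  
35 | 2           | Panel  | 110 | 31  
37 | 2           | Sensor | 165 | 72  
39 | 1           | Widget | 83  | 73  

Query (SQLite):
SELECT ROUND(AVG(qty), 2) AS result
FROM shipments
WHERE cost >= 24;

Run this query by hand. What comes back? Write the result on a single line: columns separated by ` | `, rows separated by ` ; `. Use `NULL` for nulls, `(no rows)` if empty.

Rows where cost >= 24 → qty values: [43, 106, 182, 2, 29, 143, 44, 111, 110, 165, 83].
AVG = 1018 / 11 (rounded to 2 dp).

92.55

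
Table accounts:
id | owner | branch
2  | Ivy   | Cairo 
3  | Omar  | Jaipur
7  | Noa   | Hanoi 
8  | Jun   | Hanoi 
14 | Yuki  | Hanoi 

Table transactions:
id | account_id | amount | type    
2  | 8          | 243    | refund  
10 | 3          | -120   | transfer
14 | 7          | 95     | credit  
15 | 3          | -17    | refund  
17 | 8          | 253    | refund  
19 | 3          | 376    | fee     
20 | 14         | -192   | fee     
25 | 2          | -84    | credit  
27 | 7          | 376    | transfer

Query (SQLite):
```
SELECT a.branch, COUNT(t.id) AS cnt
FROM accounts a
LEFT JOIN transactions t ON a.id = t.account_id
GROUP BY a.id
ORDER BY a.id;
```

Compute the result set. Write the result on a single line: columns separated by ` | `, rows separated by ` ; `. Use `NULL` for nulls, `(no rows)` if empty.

Cairo | 1 ; Jaipur | 3 ; Hanoi | 2 ; Hanoi | 2 ; Hanoi | 1

LEFT JOIN keeps every accounts row; unmatched ones get NULL for transactions columns.
Group by accounts.id and compute COUNT(t.id). COUNT(col) of an all-NULL group is 0.
  2: ids {25} → COUNT(t.id)=1
  3: ids {10, 15, 19} → COUNT(t.id)=3
  7: ids {14, 27} → COUNT(t.id)=2
  8: ids {2, 17} → COUNT(t.id)=2
  14: ids {20} → COUNT(t.id)=1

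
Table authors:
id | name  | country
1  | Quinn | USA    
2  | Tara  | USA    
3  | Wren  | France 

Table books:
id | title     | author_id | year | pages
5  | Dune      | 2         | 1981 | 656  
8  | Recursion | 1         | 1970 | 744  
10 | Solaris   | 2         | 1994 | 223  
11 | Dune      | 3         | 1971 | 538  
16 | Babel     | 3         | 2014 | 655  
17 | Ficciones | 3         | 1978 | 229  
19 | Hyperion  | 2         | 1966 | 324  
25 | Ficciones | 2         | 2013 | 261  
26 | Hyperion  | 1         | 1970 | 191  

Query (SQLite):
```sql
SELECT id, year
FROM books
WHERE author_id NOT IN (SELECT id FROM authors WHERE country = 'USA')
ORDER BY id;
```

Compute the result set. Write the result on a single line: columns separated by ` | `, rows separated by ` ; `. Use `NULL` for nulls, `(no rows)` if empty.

11 | 1971 ; 16 | 2014 ; 17 | 1978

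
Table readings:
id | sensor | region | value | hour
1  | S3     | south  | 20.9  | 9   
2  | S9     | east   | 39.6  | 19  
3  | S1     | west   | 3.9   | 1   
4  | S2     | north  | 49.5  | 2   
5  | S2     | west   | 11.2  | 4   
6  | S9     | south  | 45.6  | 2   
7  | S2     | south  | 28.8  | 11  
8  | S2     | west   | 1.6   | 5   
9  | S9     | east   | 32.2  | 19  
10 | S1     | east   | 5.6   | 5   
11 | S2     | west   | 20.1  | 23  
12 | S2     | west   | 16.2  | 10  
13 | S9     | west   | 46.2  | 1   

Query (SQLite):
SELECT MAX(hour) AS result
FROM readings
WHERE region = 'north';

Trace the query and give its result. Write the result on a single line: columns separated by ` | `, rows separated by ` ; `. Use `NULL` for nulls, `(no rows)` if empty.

2

Rows where region='north' → hour values: [2].
MAX of non-NULL values = 2.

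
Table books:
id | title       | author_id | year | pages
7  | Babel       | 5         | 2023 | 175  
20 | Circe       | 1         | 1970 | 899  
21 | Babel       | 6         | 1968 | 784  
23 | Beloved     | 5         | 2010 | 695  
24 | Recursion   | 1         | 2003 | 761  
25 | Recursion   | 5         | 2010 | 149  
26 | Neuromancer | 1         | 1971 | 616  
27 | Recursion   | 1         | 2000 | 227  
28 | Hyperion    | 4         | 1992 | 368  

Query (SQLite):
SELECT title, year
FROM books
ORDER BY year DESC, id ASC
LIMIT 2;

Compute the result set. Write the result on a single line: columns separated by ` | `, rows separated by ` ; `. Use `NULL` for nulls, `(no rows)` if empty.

Babel | 2023 ; Beloved | 2010

Sort by year desc, tiebreak id asc: (2023, id=7), (2010, id=23), (2010, id=25), (2003, id=24), (2000, id=27) …. Take first 2.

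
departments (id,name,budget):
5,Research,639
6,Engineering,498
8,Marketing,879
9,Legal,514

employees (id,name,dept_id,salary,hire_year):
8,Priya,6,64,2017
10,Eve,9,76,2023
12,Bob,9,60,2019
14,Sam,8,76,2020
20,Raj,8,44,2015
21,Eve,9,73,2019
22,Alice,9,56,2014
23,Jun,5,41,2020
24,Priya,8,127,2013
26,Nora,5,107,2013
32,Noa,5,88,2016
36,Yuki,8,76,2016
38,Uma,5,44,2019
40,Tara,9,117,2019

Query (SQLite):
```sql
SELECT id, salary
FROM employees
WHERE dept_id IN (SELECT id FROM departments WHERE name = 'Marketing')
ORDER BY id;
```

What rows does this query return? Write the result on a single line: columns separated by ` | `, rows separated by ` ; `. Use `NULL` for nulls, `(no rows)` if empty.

14 | 76 ; 20 | 44 ; 24 | 127 ; 36 | 76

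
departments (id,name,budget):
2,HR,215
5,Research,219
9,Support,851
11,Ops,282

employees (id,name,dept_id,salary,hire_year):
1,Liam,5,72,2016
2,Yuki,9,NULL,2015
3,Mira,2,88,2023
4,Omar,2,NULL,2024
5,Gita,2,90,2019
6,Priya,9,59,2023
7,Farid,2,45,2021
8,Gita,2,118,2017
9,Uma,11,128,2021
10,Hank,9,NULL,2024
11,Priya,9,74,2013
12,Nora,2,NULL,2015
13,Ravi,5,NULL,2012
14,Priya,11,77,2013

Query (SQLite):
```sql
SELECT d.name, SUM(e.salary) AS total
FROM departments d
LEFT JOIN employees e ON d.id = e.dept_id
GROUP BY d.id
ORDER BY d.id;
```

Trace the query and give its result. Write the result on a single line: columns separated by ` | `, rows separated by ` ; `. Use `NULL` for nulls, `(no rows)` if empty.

LEFT JOIN keeps every departments row; unmatched ones get NULL for employees columns.
Group by departments.id and compute SUM(e.salary). SUM over an all-NULL group is NULL.
  2: ids {3, 4, 5, 7, 8, 12} → SUM(e.salary)=341
  5: ids {1, 13} → SUM(e.salary)=72
  9: ids {2, 6, 10, 11} → SUM(e.salary)=133
  11: ids {9, 14} → SUM(e.salary)=205

HR | 341 ; Research | 72 ; Support | 133 ; Ops | 205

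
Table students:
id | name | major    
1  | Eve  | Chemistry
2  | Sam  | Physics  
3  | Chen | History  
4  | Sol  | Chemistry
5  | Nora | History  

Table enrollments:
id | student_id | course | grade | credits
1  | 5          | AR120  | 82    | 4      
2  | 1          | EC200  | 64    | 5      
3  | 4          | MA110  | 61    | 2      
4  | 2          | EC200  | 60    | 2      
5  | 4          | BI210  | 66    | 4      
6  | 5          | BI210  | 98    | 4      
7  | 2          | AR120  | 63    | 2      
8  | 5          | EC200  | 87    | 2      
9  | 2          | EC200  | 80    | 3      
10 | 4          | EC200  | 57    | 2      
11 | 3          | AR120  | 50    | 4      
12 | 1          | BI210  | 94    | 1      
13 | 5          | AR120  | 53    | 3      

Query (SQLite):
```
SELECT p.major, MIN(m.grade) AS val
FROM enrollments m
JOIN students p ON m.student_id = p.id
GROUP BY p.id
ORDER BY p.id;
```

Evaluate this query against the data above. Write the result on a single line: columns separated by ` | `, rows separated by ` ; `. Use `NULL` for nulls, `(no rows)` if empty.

Join each enrollments row to its students via student_id.
Group joined rows by students.id; compute MIN(m.grade) per group.
  1: ids {2, 12} → MIN(m.grade)=64
  2: ids {4, 7, 9} → MIN(m.grade)=60
  3: ids {11} → MIN(m.grade)=50
  4: ids {3, 5, 10} → MIN(m.grade)=57
  5: ids {1, 6, 8, 13} → MIN(m.grade)=53

Chemistry | 64 ; Physics | 60 ; History | 50 ; Chemistry | 57 ; History | 53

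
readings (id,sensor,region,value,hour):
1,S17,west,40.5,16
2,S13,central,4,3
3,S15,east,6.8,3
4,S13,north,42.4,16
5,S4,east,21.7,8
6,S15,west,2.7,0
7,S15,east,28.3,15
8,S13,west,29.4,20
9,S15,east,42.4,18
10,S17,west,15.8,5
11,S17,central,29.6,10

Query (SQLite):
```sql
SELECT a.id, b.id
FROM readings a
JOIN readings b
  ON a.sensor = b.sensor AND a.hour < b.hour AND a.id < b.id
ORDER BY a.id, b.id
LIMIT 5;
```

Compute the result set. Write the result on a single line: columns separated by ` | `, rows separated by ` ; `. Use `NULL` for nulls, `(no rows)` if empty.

2 | 4 ; 2 | 8 ; 3 | 7 ; 3 | 9 ; 4 | 8

Pairs (a,b) with same sensor, a.hour < b.hour, a.id < b.id.
sensor groups: S13:{2,4,8} S15:{3,6,7,9} S17:{1,10,11} S4:{5}
Ordered by (a.id, b.id); first 5.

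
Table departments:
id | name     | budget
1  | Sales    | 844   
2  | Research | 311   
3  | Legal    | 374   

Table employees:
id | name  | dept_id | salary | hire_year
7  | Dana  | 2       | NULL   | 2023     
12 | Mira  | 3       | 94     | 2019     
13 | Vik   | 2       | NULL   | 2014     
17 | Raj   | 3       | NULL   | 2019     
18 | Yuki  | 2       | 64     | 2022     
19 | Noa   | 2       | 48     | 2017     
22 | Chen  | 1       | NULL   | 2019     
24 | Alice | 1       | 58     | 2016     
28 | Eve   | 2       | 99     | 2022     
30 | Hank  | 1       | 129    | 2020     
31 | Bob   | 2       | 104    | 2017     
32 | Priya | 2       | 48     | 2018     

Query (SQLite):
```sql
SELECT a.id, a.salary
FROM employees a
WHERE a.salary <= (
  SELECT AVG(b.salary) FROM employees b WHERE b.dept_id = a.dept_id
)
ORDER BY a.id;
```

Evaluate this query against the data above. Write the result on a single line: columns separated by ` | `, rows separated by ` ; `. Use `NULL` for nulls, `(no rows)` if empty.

For each employees row a, compute AVG(salary) over rows sharing a.dept_id.
Keep row a if a.salary <= that per-group AVG.
  dept_id=1: AVG(salary) = 93.5
  dept_id=2: AVG(salary) = 72.6
  dept_id=3: AVG(salary) = 94.0

12 | 94 ; 18 | 64 ; 19 | 48 ; 24 | 58 ; 32 | 48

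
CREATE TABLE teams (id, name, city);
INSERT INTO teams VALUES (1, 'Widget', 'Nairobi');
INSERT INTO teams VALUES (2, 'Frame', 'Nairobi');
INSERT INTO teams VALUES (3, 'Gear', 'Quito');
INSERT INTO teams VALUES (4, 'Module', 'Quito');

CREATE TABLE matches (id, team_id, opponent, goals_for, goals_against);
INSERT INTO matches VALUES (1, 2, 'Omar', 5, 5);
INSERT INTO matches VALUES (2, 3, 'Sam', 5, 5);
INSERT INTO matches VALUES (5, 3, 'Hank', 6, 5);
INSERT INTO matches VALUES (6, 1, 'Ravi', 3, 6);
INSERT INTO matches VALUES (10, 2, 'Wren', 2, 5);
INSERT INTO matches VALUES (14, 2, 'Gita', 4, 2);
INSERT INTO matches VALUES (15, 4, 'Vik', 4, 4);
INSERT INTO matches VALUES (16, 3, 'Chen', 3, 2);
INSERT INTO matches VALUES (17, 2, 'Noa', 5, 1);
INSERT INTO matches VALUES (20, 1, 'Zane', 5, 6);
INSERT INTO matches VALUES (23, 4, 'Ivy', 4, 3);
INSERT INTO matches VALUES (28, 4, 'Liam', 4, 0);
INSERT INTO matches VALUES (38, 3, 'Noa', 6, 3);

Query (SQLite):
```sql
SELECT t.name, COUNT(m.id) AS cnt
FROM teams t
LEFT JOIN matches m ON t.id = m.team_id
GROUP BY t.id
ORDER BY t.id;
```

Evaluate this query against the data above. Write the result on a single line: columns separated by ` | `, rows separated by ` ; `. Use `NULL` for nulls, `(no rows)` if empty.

Widget | 2 ; Frame | 4 ; Gear | 4 ; Module | 3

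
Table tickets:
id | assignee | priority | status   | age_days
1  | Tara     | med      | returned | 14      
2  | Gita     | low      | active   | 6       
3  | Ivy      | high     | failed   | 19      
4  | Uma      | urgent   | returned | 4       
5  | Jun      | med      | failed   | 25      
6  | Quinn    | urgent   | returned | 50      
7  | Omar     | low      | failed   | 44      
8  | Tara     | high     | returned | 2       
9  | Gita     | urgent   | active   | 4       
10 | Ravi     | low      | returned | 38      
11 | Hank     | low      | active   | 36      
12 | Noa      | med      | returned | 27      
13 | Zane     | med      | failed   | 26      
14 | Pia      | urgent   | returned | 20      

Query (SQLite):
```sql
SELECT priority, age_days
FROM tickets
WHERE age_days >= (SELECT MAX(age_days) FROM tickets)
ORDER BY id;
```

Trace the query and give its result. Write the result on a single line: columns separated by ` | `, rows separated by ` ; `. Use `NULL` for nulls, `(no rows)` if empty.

urgent | 50

Scalar subquery: MAX(age_days) over all tickets rows = 50.
Keep rows where age_days >= that value.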